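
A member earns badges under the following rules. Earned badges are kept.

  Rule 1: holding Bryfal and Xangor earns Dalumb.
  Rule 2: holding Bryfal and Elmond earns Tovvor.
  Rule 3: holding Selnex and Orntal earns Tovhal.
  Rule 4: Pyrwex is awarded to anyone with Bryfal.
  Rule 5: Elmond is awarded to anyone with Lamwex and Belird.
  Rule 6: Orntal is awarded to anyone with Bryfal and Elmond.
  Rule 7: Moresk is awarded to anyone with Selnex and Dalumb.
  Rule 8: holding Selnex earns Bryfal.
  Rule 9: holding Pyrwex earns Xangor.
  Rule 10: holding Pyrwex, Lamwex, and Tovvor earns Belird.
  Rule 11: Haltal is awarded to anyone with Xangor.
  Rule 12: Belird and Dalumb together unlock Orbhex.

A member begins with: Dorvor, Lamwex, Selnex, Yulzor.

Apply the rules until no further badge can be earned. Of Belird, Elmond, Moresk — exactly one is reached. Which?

With Selnex, Bryfal is earned (Rule 8).
With Bryfal, Pyrwex is earned (Rule 4).
With Pyrwex, Xangor is earned (Rule 9).
With Bryfal and Xangor, Dalumb is earned (Rule 1).
With Selnex and Dalumb, Moresk is earned (Rule 7).
Belird would need Pyrwex, Lamwex, and Tovvor (Rule 10), but Tovvor is never earned. Elmond would need Lamwex and Belird (Rule 5), but Belird is never earned.

Moresk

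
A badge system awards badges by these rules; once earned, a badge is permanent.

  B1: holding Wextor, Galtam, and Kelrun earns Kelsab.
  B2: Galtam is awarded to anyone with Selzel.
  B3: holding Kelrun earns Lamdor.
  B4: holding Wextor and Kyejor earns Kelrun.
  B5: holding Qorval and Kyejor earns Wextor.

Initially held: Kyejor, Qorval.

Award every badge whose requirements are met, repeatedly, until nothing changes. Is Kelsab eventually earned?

Kelsab would need Wextor, Galtam, and Kelrun (B1), but Galtam is never earned.

No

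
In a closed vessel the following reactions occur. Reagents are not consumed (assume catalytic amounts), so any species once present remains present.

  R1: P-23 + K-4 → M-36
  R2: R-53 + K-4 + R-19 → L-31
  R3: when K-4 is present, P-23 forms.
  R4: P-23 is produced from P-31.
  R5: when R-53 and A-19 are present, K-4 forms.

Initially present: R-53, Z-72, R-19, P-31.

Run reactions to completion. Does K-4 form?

K-4 would need R-53 and A-19 (R5), but A-19 never forms.

No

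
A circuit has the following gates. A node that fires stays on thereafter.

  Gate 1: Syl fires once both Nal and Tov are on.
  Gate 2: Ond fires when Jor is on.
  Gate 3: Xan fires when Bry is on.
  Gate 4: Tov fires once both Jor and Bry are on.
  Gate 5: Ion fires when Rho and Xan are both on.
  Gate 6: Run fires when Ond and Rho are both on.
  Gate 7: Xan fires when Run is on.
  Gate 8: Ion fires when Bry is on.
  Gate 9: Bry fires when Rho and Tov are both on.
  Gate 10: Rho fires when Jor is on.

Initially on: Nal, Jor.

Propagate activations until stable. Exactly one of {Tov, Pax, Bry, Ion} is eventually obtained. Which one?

Ion

Gate 10: Jor on → Rho on.
Jor is on, so Ond fires (Gate 2).
Ond and Rho are on, so Run fires (Gate 6).
Run is on, so Xan fires (Gate 7).
Gate 5: Rho and Xan on → Ion on.
No rule produces Pax, and it is not given. Tov would need Jor and Bry (Gate 4), but Bry never turns on. Bry would need Rho and Tov (Gate 9), but Tov never turns on.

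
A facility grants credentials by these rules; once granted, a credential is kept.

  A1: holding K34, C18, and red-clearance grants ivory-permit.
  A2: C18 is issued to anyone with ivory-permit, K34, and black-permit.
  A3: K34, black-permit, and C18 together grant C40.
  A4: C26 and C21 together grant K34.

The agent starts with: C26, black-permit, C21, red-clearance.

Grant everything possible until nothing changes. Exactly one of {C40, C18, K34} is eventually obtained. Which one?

K34

Holding C26 and C21 grants K34 (A4).
C40 would need K34, black-permit, and C18 (A3), but C18 is never granted. C18 would need ivory-permit, K34, and black-permit (A2), but ivory-permit is never granted.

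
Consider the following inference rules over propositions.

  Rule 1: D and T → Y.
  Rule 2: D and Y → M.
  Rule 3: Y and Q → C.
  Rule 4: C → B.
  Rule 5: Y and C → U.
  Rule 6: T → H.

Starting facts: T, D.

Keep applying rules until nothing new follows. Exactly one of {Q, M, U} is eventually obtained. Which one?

M

D and T hold, so Y follows (Rule 1).
From D and Y, Rule 2 gives M.
U would need Y and C (Rule 5), but C is never established. No rule produces Q, and it is not given.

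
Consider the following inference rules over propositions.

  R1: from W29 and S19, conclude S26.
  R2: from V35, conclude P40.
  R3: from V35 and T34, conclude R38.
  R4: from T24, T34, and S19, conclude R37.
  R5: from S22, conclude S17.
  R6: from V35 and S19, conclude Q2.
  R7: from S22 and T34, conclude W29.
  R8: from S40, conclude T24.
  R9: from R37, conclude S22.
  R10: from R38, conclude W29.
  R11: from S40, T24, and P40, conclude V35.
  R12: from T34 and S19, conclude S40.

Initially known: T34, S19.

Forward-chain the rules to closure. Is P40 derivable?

No

P40 would need V35 (R2), but V35 is never established.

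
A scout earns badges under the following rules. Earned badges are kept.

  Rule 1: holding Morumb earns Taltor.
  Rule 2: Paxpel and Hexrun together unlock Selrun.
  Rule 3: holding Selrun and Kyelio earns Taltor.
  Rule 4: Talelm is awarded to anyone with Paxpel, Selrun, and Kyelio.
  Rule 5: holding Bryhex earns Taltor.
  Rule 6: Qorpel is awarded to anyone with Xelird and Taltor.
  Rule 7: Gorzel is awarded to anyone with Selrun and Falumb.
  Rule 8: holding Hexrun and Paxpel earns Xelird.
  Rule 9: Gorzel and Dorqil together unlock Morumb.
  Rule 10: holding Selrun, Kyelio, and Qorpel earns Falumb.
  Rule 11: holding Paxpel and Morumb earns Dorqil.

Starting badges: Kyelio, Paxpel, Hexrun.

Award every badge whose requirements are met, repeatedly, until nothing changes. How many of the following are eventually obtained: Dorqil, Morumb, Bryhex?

0

Dorqil would need Paxpel and Morumb (Rule 11), but Morumb is never earned.
Morumb would need Gorzel and Dorqil (Rule 9), but Dorqil is never earned.
No rule produces Bryhex, and it is not given.
None of the 3 are reached.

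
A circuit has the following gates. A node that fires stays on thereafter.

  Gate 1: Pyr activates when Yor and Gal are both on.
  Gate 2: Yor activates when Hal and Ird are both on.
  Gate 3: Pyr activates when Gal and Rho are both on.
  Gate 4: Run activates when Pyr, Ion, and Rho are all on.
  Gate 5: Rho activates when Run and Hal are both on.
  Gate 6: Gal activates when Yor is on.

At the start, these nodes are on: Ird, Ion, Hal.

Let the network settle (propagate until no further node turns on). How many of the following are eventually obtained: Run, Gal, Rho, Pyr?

Gate 2: Hal and Ird on → Yor on.
Gate 6: Yor on → Gal on.
Gate 1: Yor and Gal on → Pyr on.
Run would need Pyr, Ion, and Rho (Gate 4), but Rho never turns on.
Gal: reached.
Rho would need Run and Hal (Gate 5), but Run never turns on.
Pyr: reached.
Reached: Gal and Pyr — 2 of the 4.

2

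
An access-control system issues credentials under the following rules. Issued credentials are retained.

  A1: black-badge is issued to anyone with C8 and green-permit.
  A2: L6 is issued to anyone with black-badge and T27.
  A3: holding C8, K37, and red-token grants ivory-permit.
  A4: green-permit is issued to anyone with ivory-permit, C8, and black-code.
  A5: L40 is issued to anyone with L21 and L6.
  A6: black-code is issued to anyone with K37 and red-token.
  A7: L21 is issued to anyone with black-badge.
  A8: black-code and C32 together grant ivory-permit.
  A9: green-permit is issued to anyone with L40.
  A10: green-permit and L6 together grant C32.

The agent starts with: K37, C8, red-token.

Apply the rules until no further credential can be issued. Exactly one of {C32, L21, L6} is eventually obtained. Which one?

L21

Holding C8, K37, and red-token grants ivory-permit (A3).
Holding K37 and red-token grants black-code (A6).
Holding ivory-permit, C8, and black-code grants green-permit (A4).
Holding C8 and green-permit grants black-badge (A1).
Holding black-badge grants L21 (A7).
C32 would need green-permit and L6 (A10), but L6 is never granted. L6 would need black-badge and T27 (A2), but T27 is never granted.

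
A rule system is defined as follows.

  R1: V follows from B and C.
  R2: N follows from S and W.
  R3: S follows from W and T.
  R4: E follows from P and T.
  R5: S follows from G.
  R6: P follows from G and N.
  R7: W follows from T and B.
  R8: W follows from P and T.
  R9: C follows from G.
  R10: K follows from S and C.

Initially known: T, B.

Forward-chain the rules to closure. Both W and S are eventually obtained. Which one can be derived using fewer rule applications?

W

W: From T and B, R7 gives W. [1 rule application]
S: From T and B, R7 gives W. W and T hold, so S follows (R3). [2 rule applications]
W needs fewer.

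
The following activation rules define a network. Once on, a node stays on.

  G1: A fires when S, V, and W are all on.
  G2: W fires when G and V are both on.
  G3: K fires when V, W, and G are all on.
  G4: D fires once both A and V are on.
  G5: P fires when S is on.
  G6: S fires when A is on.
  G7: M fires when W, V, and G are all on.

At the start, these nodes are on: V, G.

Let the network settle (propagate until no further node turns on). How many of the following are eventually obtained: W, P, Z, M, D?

G and V are on, so W fires (G2).
G7: W, V, and G on → M on.
W: reached.
P would need S (G5), but S never turns on.
No rule produces Z, and it is not given.
M: reached.
D would need A and V (G4), but A never turns on.
Reached: W and M — 2 of the 5.

2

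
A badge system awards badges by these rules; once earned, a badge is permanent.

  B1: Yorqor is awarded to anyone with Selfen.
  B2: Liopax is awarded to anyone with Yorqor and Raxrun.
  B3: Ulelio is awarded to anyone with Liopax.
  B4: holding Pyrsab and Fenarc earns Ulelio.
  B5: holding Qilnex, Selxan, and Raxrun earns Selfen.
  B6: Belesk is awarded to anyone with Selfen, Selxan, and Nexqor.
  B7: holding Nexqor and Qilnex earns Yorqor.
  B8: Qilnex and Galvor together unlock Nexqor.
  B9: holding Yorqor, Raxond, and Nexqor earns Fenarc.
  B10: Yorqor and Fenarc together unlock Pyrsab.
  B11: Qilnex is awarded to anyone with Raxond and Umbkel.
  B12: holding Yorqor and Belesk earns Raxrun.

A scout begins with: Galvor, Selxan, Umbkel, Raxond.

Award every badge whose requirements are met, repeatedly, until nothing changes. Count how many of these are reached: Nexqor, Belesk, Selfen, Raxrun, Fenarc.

With Raxond and Umbkel, Qilnex is earned (B11).
With Qilnex and Galvor, Nexqor is earned (B8).
With Nexqor and Qilnex, Yorqor is earned (B7).
With Yorqor, Raxond, and Nexqor, Fenarc is earned (B9).
Nexqor: reached.
Belesk would need Selfen, Selxan, and Nexqor (B6), but Selfen is never earned.
Selfen would need Qilnex, Selxan, and Raxrun (B5), but Raxrun is never earned.
Raxrun would need Yorqor and Belesk (B12), but Belesk is never earned.
Fenarc: reached.
Reached: Nexqor and Fenarc — 2 of the 5.

2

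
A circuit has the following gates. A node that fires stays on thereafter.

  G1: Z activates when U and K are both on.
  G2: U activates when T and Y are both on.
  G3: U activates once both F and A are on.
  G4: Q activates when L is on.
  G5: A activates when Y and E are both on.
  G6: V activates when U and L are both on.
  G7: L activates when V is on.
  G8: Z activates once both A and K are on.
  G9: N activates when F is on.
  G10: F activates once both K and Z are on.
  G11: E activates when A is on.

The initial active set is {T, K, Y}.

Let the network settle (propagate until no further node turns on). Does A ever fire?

No

A would need Y and E (G5), but E never turns on.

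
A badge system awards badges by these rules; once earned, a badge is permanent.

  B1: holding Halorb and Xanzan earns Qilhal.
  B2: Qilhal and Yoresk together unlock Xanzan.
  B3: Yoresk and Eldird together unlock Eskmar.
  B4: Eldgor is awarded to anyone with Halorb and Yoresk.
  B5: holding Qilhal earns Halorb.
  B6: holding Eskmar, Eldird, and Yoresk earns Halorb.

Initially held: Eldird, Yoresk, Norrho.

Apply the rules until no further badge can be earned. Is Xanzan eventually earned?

No

Xanzan would need Qilhal and Yoresk (B2), but Qilhal is never earned.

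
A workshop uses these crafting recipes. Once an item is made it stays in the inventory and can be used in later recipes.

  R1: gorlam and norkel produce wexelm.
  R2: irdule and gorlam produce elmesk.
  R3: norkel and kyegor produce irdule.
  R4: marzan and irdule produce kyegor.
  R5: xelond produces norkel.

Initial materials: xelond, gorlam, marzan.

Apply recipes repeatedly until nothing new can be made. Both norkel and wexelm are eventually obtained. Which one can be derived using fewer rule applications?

norkel: xelond → norkel (R5). [1 rule application]
wexelm: Using R5, xelond makes norkel. gorlam and norkel → wexelm (R1). [2 rule applications]
norkel needs fewer.

norkel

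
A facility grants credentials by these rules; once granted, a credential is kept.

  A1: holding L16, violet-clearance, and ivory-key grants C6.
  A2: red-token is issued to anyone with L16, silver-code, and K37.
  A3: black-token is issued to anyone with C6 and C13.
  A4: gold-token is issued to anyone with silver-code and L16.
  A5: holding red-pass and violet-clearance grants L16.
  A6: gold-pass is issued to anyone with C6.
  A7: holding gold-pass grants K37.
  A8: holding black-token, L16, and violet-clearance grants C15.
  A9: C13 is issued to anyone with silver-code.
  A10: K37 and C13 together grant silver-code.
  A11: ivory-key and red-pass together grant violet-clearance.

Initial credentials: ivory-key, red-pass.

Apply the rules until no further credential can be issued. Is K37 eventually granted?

Holding ivory-key and red-pass grants violet-clearance (A11).
Holding red-pass and violet-clearance grants L16 (A5).
Holding L16, violet-clearance, and ivory-key grants C6 (A1).
Holding C6 grants gold-pass (A6).
Holding gold-pass grants K37 (A7).

Yes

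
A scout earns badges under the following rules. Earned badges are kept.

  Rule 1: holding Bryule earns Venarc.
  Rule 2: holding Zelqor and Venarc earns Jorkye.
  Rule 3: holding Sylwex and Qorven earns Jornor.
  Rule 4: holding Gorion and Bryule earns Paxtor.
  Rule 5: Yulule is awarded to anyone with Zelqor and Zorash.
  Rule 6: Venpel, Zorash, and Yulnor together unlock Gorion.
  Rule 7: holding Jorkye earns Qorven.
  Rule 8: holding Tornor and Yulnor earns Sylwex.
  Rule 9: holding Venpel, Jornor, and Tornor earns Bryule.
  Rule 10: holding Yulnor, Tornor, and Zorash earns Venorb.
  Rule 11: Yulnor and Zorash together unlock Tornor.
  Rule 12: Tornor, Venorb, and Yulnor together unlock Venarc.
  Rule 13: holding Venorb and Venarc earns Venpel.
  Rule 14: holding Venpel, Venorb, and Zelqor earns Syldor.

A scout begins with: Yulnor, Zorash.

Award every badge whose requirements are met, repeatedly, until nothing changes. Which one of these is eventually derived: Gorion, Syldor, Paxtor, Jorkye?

With Yulnor and Zorash, Tornor is earned (Rule 11).
With Yulnor, Tornor, and Zorash, Venorb is earned (Rule 10).
With Tornor, Venorb, and Yulnor, Venarc is earned (Rule 12).
With Venorb and Venarc, Venpel is earned (Rule 13).
With Venpel, Zorash, and Yulnor, Gorion is earned (Rule 6).
Syldor would need Venpel, Venorb, and Zelqor (Rule 14), but Zelqor is never earned. Paxtor would need Gorion and Bryule (Rule 4), but Bryule is never earned. Jorkye would need Zelqor and Venarc (Rule 2), but Zelqor is never earned.

Gorion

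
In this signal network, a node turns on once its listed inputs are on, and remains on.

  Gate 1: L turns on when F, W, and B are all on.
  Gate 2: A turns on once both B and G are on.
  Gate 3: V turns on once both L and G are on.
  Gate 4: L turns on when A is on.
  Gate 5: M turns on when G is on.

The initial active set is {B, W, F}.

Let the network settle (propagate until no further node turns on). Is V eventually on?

No

V would need L and G (Gate 3), but G never turns on.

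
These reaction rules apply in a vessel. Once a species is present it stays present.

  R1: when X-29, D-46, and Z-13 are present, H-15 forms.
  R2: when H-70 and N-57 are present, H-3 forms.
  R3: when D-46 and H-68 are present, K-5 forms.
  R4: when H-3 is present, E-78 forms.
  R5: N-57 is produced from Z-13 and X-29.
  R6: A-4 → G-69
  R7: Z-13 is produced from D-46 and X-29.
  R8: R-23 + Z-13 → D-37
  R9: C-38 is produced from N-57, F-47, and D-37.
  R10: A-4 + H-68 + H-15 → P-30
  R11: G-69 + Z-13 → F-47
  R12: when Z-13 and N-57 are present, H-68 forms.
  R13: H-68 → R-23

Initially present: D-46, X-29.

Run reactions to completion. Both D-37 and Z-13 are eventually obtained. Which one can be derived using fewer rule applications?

Z-13: D-46 and X-29 present → Z-13 forms (R7). [1 rule application]
D-37: D-46 and X-29 present → Z-13 forms (R7). Z-13 and X-29 present → N-57 forms (R5). Z-13 and N-57 present → H-68 forms (R12). H-68 present → R-23 forms (R13). R-23 and Z-13 present → D-37 forms (R8). [5 rule applications]
Z-13 needs fewer.

Z-13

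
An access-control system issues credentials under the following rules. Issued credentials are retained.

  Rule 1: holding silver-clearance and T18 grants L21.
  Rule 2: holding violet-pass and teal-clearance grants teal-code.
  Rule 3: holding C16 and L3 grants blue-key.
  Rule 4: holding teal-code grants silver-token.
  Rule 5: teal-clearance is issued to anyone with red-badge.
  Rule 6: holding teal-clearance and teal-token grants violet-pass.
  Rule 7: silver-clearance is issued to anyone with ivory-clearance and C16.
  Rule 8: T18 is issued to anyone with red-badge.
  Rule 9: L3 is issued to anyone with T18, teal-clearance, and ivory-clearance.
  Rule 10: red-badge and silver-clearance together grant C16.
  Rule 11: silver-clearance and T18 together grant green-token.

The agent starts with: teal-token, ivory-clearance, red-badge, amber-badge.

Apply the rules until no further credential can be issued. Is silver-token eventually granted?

Yes

Holding red-badge grants teal-clearance (Rule 5).
Holding teal-clearance and teal-token grants violet-pass (Rule 6).
Holding violet-pass and teal-clearance grants teal-code (Rule 2).
Holding teal-code grants silver-token (Rule 4).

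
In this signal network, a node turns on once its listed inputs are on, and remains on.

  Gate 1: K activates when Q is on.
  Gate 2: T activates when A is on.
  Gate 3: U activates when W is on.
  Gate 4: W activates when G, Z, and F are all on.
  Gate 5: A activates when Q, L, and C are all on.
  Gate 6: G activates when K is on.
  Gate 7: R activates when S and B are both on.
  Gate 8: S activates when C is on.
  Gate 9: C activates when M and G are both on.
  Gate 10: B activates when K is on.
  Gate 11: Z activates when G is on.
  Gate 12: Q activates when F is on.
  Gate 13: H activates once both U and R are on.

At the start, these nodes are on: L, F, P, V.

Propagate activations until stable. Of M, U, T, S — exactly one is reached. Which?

F is on, so Q activates (Gate 12).
Q is on, so K activates (Gate 1).
Gate 6: K on → G on.
G is on, so Z activates (Gate 11).
G, Z, and F are on, so W activates (Gate 4).
Gate 3: W on → U on.
No rule produces M, and it is not given. S would need C (Gate 8), but C never turns on. T would need A (Gate 2), but A never turns on.

U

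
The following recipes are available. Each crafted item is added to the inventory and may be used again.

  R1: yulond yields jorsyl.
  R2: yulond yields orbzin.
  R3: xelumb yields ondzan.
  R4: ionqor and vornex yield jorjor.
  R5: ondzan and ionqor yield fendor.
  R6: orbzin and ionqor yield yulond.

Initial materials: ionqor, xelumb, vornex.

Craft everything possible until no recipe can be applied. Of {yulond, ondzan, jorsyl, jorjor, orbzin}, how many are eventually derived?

2

ionqor and vornex → jorjor (R4).
xelumb → ondzan (R3).
yulond would need orbzin and ionqor (R6), but orbzin is never obtained.
ondzan: reached.
jorsyl would need yulond (R1), but yulond is never obtained.
jorjor: reached.
orbzin would need yulond (R2), but yulond is never obtained.
Reached: ondzan and jorjor — 2 of the 5.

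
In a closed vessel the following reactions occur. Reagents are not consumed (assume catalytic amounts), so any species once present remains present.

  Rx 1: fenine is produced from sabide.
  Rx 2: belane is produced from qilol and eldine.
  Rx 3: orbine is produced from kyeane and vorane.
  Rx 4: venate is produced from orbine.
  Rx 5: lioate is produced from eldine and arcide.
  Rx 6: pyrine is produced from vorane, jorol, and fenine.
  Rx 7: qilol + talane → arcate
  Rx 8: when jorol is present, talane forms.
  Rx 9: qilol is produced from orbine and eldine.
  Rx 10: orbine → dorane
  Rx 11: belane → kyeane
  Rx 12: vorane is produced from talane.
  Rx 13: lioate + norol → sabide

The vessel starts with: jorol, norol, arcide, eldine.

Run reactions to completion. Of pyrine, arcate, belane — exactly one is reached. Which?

pyrine

jorol present → talane forms (Rx 8).
eldine and arcide present → lioate forms (Rx 5).
lioate and norol present → sabide forms (Rx 13).
talane present → vorane forms (Rx 12).
sabide present → fenine forms (Rx 1).
vorane, jorol, and fenine present → pyrine forms (Rx 6).
belane would need qilol and eldine (Rx 2), but qilol never forms. arcate would need qilol and talane (Rx 7), but qilol never forms.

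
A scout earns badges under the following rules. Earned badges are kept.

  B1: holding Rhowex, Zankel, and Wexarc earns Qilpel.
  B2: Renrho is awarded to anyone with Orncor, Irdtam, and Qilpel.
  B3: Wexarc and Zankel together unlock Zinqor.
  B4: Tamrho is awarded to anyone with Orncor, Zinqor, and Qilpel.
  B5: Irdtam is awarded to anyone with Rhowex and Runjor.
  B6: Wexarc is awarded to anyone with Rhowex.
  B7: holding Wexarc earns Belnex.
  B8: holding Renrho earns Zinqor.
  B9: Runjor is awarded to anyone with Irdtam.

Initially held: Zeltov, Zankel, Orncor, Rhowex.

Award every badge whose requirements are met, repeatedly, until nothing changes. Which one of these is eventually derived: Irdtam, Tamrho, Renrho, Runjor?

Tamrho

With Rhowex, Wexarc is earned (B6).
With Rhowex, Zankel, and Wexarc, Qilpel is earned (B1).
With Wexarc and Zankel, Zinqor is earned (B3).
With Orncor, Zinqor, and Qilpel, Tamrho is earned (B4).
Runjor would need Irdtam (B9), but Irdtam is never earned. Renrho would need Orncor, Irdtam, and Qilpel (B2), but Irdtam is never earned. Irdtam would need Rhowex and Runjor (B5), but Runjor is never earned.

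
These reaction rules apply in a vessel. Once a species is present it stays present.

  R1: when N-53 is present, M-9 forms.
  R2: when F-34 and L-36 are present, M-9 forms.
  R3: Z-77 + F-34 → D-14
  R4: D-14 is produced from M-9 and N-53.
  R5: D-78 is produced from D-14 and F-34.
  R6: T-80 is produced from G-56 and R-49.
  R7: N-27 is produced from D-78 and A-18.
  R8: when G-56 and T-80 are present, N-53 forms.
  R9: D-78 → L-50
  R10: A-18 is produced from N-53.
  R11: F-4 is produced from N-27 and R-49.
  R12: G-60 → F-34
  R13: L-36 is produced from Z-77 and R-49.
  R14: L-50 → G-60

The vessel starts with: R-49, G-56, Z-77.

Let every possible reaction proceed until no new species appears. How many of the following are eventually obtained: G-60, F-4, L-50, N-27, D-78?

0

G-60 would need L-50 (R14), but L-50 never forms.
F-4 would need N-27 and R-49 (R11), but N-27 never forms.
L-50 would need D-78 (R9), but D-78 never forms.
N-27 would need D-78 and A-18 (R7), but D-78 never forms.
D-78 would need D-14 and F-34 (R5), but F-34 never forms.
None of the 5 are reached.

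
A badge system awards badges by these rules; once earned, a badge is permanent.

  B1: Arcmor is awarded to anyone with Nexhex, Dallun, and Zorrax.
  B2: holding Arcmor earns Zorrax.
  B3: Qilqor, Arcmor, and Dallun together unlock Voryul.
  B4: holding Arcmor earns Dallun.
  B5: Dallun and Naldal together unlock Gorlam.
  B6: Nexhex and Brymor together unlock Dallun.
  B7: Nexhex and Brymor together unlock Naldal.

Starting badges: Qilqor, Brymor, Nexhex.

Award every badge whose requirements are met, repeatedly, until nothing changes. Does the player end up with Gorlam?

Yes

With Nexhex and Brymor, Dallun is earned (B6).
With Nexhex and Brymor, Naldal is earned (B7).
With Dallun and Naldal, Gorlam is earned (B5).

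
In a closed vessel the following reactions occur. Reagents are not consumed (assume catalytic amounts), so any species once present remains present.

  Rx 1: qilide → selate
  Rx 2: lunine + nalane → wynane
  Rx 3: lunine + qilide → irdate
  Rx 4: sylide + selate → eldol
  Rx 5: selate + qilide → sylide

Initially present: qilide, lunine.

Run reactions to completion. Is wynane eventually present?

No

wynane would need lunine and nalane (Rx 2), but nalane never forms.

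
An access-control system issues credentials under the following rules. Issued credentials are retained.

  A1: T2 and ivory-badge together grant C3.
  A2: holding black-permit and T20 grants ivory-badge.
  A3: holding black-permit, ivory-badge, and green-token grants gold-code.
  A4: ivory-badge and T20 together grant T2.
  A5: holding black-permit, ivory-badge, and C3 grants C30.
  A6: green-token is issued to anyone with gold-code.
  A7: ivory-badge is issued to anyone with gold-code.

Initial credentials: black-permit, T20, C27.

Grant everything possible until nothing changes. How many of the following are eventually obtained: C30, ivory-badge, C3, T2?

4

Holding black-permit and T20 grants ivory-badge (A2).
Holding ivory-badge and T20 grants T2 (A4).
Holding T2 and ivory-badge grants C3 (A1).
Holding black-permit, ivory-badge, and C3 grants C30 (A5).
C30: reached.
ivory-badge: reached.
C3: reached.
T2: reached.
All 4 are reached.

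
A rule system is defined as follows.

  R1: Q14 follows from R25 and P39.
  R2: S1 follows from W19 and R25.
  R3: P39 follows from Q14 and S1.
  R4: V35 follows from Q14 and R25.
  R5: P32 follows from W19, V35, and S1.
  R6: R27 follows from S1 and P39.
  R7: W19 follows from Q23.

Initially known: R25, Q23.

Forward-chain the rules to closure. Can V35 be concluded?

V35 would need Q14 and R25 (R4), but Q14 is never established.

No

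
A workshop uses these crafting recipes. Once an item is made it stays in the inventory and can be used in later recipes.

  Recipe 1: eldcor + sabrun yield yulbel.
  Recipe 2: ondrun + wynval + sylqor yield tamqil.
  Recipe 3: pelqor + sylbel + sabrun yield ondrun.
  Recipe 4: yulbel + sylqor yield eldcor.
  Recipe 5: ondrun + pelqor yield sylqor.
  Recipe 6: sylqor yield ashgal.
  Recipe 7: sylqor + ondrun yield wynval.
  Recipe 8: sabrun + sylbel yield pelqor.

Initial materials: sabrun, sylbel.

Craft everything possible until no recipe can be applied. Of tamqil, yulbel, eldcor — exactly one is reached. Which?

sabrun + sylbel → pelqor (Recipe 8).
pelqor + sylbel + sabrun → ondrun (Recipe 3).
ondrun + pelqor → sylqor (Recipe 5).
sylqor + ondrun → wynval (Recipe 7).
ondrun + wynval + sylqor → tamqil (Recipe 2).
eldcor would need yulbel and sylqor (Recipe 4), but yulbel is never obtained. yulbel would need eldcor and sabrun (Recipe 1), but eldcor is never obtained.

tamqil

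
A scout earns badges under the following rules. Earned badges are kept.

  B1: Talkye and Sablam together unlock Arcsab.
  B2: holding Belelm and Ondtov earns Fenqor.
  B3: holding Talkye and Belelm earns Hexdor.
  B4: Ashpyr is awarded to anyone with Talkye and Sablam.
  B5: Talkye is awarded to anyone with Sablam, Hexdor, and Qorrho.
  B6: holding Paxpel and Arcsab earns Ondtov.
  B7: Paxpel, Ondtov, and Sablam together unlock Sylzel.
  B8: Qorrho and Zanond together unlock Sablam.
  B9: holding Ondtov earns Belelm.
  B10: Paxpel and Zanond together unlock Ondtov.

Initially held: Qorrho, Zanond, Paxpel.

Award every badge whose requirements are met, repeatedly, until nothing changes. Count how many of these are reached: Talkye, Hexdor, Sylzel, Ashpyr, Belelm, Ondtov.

3

With Qorrho and Zanond, Sablam is earned (B8).
With Paxpel and Zanond, Ondtov is earned (B10).
With Ondtov, Belelm is earned (B9).
With Paxpel, Ondtov, and Sablam, Sylzel is earned (B7).
Talkye would need Sablam, Hexdor, and Qorrho (B5), but Hexdor is never earned.
Hexdor would need Talkye and Belelm (B3), but Talkye is never earned.
Sylzel: reached.
Ashpyr would need Talkye and Sablam (B4), but Talkye is never earned.
Belelm: reached.
Ondtov: reached.
Reached: Sylzel, Belelm, and Ondtov — 3 of the 6.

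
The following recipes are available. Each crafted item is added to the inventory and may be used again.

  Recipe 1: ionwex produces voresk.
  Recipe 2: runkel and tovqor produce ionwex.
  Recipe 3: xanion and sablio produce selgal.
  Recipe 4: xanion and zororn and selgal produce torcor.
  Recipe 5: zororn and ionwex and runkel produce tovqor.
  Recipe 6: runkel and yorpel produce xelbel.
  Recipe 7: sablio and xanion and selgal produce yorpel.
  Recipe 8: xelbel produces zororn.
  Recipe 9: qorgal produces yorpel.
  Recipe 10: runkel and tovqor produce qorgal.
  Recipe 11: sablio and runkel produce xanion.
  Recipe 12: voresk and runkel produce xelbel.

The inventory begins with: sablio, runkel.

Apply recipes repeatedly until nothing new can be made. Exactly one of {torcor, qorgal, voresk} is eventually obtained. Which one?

Using Recipe 11, sablio and runkel make xanion.
Using Recipe 3, xanion and sablio make selgal.
sablio and xanion and selgal → yorpel (Recipe 7).
Using Recipe 6, runkel and yorpel make xelbel.
Using Recipe 8, xelbel makes zororn.
xanion and zororn and selgal → torcor (Recipe 4).
voresk would need ionwex (Recipe 1), but ionwex is never obtained. qorgal would need runkel and tovqor (Recipe 10), but tovqor is never obtained.

torcor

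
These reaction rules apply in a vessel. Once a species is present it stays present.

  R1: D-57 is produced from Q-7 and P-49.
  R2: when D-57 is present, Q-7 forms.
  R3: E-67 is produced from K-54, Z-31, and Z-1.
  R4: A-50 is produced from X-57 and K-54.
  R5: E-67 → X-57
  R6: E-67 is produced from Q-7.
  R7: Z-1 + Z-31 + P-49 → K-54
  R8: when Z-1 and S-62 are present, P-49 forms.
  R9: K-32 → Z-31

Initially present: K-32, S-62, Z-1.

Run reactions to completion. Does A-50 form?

K-32 present → Z-31 forms (R9).
Z-1 and S-62 present → P-49 forms (R8).
Z-1, Z-31, and P-49 present → K-54 forms (R7).
K-54, Z-31, and Z-1 present → E-67 forms (R3).
E-67 present → X-57 forms (R5).
X-57 and K-54 present → A-50 forms (R4).

Yes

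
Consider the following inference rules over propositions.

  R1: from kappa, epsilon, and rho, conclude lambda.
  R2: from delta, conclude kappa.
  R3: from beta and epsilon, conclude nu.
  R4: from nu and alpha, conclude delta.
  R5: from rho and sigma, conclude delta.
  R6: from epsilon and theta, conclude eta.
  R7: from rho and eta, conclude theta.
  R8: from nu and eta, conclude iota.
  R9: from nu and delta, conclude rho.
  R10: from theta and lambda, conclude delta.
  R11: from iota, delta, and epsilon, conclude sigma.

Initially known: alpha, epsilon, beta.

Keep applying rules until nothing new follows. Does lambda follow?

beta and epsilon hold, so nu follows (R3).
nu and alpha hold, so delta follows (R4).
nu and delta hold, so rho follows (R9).
delta holds, so kappa follows (R2).
From kappa, epsilon, and rho, R1 gives lambda.

Yes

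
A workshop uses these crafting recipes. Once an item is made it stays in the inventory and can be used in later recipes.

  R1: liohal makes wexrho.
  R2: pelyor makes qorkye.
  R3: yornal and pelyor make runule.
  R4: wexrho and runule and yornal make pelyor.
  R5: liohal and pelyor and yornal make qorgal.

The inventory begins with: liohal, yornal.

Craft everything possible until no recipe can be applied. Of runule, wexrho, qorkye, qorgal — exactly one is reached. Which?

liohal → wexrho (R1).
qorkye would need pelyor (R2), but pelyor is never obtained. runule would need yornal and pelyor (R3), but pelyor is never obtained. qorgal would need liohal, pelyor, and yornal (R5), but pelyor is never obtained.

wexrho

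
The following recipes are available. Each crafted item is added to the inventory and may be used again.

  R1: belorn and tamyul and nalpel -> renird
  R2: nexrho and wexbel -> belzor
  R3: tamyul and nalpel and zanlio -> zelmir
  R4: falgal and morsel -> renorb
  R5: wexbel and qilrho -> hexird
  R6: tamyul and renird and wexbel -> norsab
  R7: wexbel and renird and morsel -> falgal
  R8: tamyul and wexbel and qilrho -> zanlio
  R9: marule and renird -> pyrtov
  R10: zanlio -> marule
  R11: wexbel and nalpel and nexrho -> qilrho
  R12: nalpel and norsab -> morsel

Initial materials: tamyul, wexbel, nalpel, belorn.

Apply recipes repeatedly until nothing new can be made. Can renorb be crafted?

belorn and tamyul and nalpel -> renird (R1).
Using R6, tamyul, renird, and wexbel make norsab.
Using R12, nalpel and norsab make morsel.
wexbel and renird and morsel -> falgal (R7).
falgal and morsel -> renorb (R4).

Yes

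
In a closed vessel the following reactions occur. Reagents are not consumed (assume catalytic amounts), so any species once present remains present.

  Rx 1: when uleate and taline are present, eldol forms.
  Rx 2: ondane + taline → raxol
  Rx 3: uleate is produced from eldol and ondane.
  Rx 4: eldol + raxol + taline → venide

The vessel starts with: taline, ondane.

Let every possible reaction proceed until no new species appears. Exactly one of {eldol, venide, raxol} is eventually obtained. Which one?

raxol

ondane and taline present → raxol forms (Rx 2).
venide would need eldol, raxol, and taline (Rx 4), but eldol never forms. eldol would need uleate and taline (Rx 1), but uleate never forms.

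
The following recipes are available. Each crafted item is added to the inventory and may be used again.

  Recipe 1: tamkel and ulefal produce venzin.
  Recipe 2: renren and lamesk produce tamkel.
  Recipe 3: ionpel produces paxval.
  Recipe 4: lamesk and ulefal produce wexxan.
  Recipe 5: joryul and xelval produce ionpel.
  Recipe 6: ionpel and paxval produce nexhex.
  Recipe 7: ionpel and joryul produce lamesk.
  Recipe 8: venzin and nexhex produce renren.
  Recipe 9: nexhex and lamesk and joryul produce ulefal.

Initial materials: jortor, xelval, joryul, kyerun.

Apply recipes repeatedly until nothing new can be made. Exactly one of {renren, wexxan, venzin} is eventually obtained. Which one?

Using Recipe 5, joryul and xelval make ionpel.
Using Recipe 7, ionpel and joryul make lamesk.
ionpel → paxval (Recipe 3).
ionpel and paxval → nexhex (Recipe 6).
Using Recipe 9, nexhex, lamesk, and joryul make ulefal.
lamesk and ulefal → wexxan (Recipe 4).
venzin would need tamkel and ulefal (Recipe 1), but tamkel is never obtained. renren would need venzin and nexhex (Recipe 8), but venzin is never obtained.

wexxan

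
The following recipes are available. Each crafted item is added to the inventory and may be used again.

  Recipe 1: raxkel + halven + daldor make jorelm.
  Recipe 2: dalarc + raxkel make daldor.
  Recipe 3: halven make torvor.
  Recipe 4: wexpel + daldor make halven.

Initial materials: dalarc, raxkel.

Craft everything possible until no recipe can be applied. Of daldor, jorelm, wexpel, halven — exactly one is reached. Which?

daldor

Using Recipe 2, dalarc and raxkel make daldor.
jorelm would need raxkel, halven, and daldor (Recipe 1), but halven is never obtained. halven would need wexpel and daldor (Recipe 4), but wexpel is never obtained. No rule produces wexpel, and it is not given.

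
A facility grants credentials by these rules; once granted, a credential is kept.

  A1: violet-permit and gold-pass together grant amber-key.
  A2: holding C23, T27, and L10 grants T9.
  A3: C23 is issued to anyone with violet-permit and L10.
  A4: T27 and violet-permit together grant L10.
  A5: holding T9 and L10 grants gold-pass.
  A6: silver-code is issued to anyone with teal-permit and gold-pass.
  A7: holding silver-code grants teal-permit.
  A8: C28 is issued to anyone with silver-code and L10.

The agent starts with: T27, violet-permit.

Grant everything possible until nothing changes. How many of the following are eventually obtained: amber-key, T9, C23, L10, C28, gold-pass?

5

Holding T27 and violet-permit grants L10 (A4).
Holding violet-permit and L10 grants C23 (A3).
Holding C23, T27, and L10 grants T9 (A2).
Holding T9 and L10 grants gold-pass (A5).
Holding violet-permit and gold-pass grants amber-key (A1).
amber-key: reached.
T9: reached.
C23: reached.
L10: reached.
C28 would need silver-code and L10 (A8), but silver-code is never granted.
gold-pass: reached.
Reached: amber-key, T9, C23, L10, and gold-pass — 5 of the 6.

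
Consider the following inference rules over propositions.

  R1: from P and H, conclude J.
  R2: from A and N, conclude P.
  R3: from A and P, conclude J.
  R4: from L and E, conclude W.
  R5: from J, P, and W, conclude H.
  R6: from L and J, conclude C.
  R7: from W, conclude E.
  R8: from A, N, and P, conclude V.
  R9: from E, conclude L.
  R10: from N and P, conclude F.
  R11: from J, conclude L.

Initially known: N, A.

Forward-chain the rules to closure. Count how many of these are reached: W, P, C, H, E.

From A and N, R2 gives P.
From A and P, R3 gives J.
From J, R11 gives L.
From L and J, R6 gives C.
W would need L and E (R4), but E is never established.
P: reached.
C: reached.
H would need J, P, and W (R5), but W is never established.
E would need W (R7), but W is never established.
Reached: P and C — 2 of the 5.

2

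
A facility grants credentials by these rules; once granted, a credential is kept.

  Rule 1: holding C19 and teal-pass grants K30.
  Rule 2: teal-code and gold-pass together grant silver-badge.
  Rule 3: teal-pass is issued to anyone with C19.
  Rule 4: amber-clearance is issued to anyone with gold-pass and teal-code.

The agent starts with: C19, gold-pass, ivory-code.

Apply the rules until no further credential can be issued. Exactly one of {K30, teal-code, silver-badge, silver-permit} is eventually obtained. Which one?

K30

Holding C19 grants teal-pass (Rule 3).
Holding C19 and teal-pass grants K30 (Rule 1).
No rule produces silver-permit, and it is not given. No rule produces teal-code, and it is not given. silver-badge would need teal-code and gold-pass (Rule 2), but teal-code is never granted.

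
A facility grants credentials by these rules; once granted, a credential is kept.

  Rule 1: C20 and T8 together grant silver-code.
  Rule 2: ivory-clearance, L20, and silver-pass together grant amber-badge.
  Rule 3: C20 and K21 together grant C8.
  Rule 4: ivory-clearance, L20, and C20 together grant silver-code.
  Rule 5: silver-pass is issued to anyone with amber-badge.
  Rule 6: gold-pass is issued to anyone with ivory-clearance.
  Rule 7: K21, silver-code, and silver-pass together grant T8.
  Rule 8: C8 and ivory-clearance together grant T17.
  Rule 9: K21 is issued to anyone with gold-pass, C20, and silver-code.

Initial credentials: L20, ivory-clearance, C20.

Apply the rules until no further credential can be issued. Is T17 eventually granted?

Yes

Holding ivory-clearance, L20, and C20 grants silver-code (Rule 4).
Holding ivory-clearance grants gold-pass (Rule 6).
Holding gold-pass, C20, and silver-code grants K21 (Rule 9).
Holding C20 and K21 grants C8 (Rule 3).
Holding C8 and ivory-clearance grants T17 (Rule 8).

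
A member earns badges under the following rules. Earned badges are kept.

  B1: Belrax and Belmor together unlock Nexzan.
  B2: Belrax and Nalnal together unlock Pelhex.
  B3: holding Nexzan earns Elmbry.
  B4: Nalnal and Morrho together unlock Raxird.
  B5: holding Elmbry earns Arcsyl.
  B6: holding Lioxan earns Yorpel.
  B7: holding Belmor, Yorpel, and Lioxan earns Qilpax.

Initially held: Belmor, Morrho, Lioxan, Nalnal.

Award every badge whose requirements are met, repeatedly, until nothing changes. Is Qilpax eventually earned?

Yes

With Lioxan, Yorpel is earned (B6).
With Belmor, Yorpel, and Lioxan, Qilpax is earned (B7).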